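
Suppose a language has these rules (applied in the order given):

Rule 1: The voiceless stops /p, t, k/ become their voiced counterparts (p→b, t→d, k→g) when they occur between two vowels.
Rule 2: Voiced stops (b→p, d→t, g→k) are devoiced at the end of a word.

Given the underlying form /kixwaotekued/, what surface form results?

Rule 1 (intervocalic voicing): /t/ is a voiceless stop between vowels /o/ and /e/, so it voices to [d]. /k/ is a voiceless stop between vowels /e/ and /u/, so it voices to [g]. /kixwaotekued/ → kixwaodegued.
Rule 2 (final devoicing): /d/ is a voiced stop in word-final position, so it devoices to [t]. /kixwaodegued/ → kixwaodeguet.

kixwaodeguet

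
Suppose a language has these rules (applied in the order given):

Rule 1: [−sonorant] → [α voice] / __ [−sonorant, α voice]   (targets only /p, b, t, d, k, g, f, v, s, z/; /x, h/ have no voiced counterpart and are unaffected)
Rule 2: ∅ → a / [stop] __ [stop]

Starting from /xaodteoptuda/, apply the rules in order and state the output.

xaotateopatuda

Rule 1 (regressive voicing assimilation): /d/ precedes the voiceless obstruent /t/, so it devoices to [t] by assimilation. /xaodteoptuda/ → xaotteoptuda.
Rule 2 (stop-cluster a-epenthesis): /t/ and /t/ form a stop–stop cluster, so [a] is inserted between them. /p/ and /t/ form a stop–stop cluster, so [a] is inserted between them. /xaotteoptuda/ → xaotateopatuda.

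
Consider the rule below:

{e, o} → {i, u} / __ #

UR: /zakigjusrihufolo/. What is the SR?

zakigjusrihufolu

/o/ is a mid vowel in word-final position, so it raises to [u].
The other instance of /o/ does not occur in the required environment and remains unchanged.
Surface form: [zakigjusrihufolu].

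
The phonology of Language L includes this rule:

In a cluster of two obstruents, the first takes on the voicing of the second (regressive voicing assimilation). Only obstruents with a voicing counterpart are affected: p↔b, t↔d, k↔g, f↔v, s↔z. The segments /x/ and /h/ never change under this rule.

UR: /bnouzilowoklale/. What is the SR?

No segment of /bnouzilowoklale/ meets the structural description of the rule, so the form surfaces unchanged.

bnouzilowoklale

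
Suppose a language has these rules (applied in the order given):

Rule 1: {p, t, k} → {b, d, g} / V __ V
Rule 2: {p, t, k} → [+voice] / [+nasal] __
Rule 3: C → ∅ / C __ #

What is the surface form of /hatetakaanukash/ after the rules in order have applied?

Rule 1 (intervocalic voicing): /t/ is a voiceless stop between vowels /a/ and /e/, so it voices to [d]. /t/ is a voiceless stop between vowels /e/ and /a/, so it voices to [d]. /k/ is a voiceless stop between vowels /a/ and /a/, so it voices to [g]. /k/ is a voiceless stop between vowels /u/ and /a/, so it voices to [g]. /hatetakaanukash/ → hadedagaanugash.
Rule 2 (post-nasal voicing): no segment meets the environment; /hadedagaanugash/ is unchanged.
Rule 3 (final cluster simplification): /h/ is the second consonant of a word-final cluster /sh/, so it deletes. /hadedagaanugash/ → hadedagaanugas.

hadedagaanugas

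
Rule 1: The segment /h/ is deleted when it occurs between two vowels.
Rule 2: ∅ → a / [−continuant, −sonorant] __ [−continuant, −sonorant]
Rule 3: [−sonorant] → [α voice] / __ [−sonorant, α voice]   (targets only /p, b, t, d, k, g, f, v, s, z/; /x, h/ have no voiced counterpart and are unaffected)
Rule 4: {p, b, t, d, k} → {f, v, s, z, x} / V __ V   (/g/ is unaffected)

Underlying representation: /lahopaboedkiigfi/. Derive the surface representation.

laofavoezaxiikfi

Rule 1 (intervocalic h-deletion): /h/ occurs between vowels /a/ and /o/, so it deletes. /lahopaboedkiigfi/ → laopaboedkiigfi.
Rule 2 (stop-cluster a-epenthesis): /d/ and /k/ form a stop–stop cluster, so [a] is inserted between them. /laopaboedkiigfi/ → laopaboedakiigfi.
Rule 3 (regressive voicing assimilation): /g/ precedes the voiceless obstruent /f/, so it devoices to [k] by assimilation. /laopaboedakiigfi/ → laopaboedakiikfi.
Rule 4 (intervocalic spirantization): /p/ is a stop between vowels /o/ and /a/, so it spirantizes to the fricative [f]. /b/ is a stop between vowels /a/ and /o/, so it spirantizes to the fricative [v]. /d/ is a stop between vowels /e/ and /a/, so it spirantizes to the fricative [z]. /k/ is a stop between vowels /a/ and /i/, so it spirantizes to the fricative [x]. /laopaboedakiikfi/ → laofavoezaxiikfi.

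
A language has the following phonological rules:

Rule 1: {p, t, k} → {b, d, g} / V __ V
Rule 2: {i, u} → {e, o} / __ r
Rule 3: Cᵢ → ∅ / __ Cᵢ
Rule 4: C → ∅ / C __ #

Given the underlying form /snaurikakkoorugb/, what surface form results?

snaorigakoorug

Rule 1 (intervocalic voicing): /k/ is a voiceless stop between vowels /i/ and /a/, so it voices to [g]. /snaurikakkoorugb/ → snaurigakkoorugb.
Rule 2 (pre-rhotic lowering): /u/ is a high vowel immediately before /r/, so it lowers to [o]. /snaurigakkoorugb/ → snaorigakkoorugb.
Rule 3 (degemination): /kk/ is a geminate; the first /k/ deletes. /snaorigakkoorugb/ → snaorigakoorugb.
Rule 4 (final cluster simplification): /b/ is the second consonant of a word-final cluster /gb/, so it deletes. /snaorigakoorugb/ → snaorigakoorug.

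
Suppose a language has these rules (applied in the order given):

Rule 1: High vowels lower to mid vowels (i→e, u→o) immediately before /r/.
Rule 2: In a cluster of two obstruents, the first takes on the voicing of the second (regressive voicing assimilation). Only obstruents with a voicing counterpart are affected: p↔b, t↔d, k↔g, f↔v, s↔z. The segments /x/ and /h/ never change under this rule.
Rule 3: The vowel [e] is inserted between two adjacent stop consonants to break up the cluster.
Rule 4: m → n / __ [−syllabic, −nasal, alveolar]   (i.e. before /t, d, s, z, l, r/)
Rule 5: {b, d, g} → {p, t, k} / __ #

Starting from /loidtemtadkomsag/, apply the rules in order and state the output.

loitetentatekonsak

Rule 1 (pre-rhotic lowering): no segment meets the environment; /loidtemtadkomsag/ is unchanged.
Rule 2 (regressive voicing assimilation): /d/ precedes the voiceless obstruent /t/, so it devoices to [t] by assimilation. /d/ precedes the voiceless obstruent /k/, so it devoices to [t] by assimilation. /loidtemtadkomsag/ → loittemtatkomsag.
Rule 3 (stop-cluster e-epenthesis): /t/ and /t/ form a stop–stop cluster, so [e] is inserted between them. /t/ and /k/ form a stop–stop cluster, so [e] is inserted between them. /loittemtatkomsag/ → loitetemtatekomsag.
Rule 4 (nasal place assimilation): /m/ precedes the alveolar consonant /t/, so it assimilates in place to [n]. /m/ precedes the alveolar consonant /s/, so it assimilates in place to [n]. /loitetemtatekomsag/ → loitetentatekonsag.
Rule 5 (final devoicing): /g/ is a voiced stop in word-final position, so it devoices to [k]. /loitetentatekonsag/ → loitetentatekonsak.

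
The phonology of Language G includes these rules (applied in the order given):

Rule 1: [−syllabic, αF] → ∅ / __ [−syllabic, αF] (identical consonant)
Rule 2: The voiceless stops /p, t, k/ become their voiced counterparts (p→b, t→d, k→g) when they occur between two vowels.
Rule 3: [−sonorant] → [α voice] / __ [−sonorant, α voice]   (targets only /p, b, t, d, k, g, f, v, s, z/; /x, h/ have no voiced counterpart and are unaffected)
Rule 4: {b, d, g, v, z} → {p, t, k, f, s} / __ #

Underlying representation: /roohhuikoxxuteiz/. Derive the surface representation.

Rule 1 (degemination): /hh/ is a geminate; the first /h/ deletes. /xx/ is a geminate; the first /x/ deletes. /roohhuikoxxuteiz/ → roohuikoxuteiz.
Rule 2 (intervocalic voicing): /k/ is a voiceless stop between vowels /i/ and /o/, so it voices to [g]. /t/ is a voiceless stop between vowels /u/ and /e/, so it voices to [d]. /roohuikoxuteiz/ → roohuigoxudeiz.
Rule 3 (regressive voicing assimilation): no segment meets the environment; /roohuigoxudeiz/ is unchanged.
Rule 4 (final devoicing): /z/ is a voiced obstruent in word-final position, so it devoices to [s]. /roohuigoxudeiz/ → roohuigoxudeis.

roohuigoxudeis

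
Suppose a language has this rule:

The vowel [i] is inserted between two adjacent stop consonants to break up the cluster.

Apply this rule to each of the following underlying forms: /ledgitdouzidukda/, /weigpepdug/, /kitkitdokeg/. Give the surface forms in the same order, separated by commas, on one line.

ledigitidouzidukida, weigipepidug, kitikitidokeg

/ledgitdouzidukda/: /d/ and /g/ form a stop–stop cluster, so [i] is inserted between them. /t/ and /d/ form a stop–stop cluster, so [i] is inserted between them. /k/ and /d/ form a stop–stop cluster, so [i] is inserted between them. → [ledigitidouzidukida].
/weigpepdug/: /g/ and /p/ form a stop–stop cluster, so [i] is inserted between them. /p/ and /d/ form a stop–stop cluster, so [i] is inserted between them. → [weigipepidug].
/kitkitdokeg/: /t/ and /k/ form a stop–stop cluster, so [i] is inserted between them. /t/ and /d/ form a stop–stop cluster, so [i] is inserted between them. → [kitikitidokeg].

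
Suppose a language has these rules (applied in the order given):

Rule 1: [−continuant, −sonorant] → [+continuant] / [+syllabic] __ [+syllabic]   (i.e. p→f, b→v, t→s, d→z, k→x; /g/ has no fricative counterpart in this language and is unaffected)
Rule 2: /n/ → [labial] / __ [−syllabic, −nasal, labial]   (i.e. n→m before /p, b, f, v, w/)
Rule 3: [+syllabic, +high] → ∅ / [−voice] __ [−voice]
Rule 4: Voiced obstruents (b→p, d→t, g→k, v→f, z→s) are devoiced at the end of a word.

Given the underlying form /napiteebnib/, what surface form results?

Rule 1 (intervocalic spirantization): /p/ is a stop between vowels /a/ and /i/, so it spirantizes to the fricative [f]. /t/ is a stop between vowels /i/ and /e/, so it spirantizes to the fricative [s]. /napiteebnib/ → nafiseebnib.
Rule 2 (nasal place assimilation): no segment meets the environment; /nafiseebnib/ is unchanged.
Rule 3 (high vowel syncope): /i/ is a high vowel flanked by voiceless consonants /f/ and /s/, so it deletes. /nafiseebnib/ → nafseebnib.
Rule 4 (final devoicing): /b/ is a voiced obstruent in word-final position, so it devoices to [p]. /nafseebnib/ → nafseebnip.

nafseebnip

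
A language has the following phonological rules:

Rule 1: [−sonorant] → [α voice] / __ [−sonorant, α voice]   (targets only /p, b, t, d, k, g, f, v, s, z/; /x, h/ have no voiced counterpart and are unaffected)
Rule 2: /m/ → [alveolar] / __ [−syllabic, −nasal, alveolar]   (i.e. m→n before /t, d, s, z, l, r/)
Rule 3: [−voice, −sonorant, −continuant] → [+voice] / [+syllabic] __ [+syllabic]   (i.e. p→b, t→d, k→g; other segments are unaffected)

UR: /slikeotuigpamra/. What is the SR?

sligeoduikpanra

Rule 1 (regressive voicing assimilation): /g/ precedes the voiceless obstruent /p/, so it devoices to [k] by assimilation. /slikeotuigpamra/ → slikeotuikpamra.
Rule 2 (nasal place assimilation): /m/ precedes the alveolar consonant /r/, so it assimilates in place to [n]. /slikeotuikpamra/ → slikeotuikpanra.
Rule 3 (intervocalic voicing): /k/ is a voiceless stop between vowels /i/ and /e/, so it voices to [g]. /t/ is a voiceless stop between vowels /o/ and /u/, so it voices to [d]. /slikeotuikpanra/ → sligeoduikpanra.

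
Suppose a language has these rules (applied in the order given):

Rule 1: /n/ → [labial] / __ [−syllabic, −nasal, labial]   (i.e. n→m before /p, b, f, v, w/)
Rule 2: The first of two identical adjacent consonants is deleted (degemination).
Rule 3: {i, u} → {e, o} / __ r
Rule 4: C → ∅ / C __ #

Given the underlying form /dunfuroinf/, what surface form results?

Rule 1 (nasal place assimilation): /n/ precedes the labial consonant /f/, so it assimilates in place to [m]. /n/ precedes the labial consonant /f/, so it assimilates in place to [m]. /dunfuroinf/ → dumfuroimf.
Rule 2 (degemination): no segment meets the environment; /dumfuroimf/ is unchanged.
Rule 3 (pre-rhotic lowering): /u/ is a high vowel immediately before /r/, so it lowers to [o]. /dumfuroimf/ → dumforoimf.
Rule 4 (final cluster simplification): /f/ is the second consonant of a word-final cluster /mf/, so it deletes. /dumforoimf/ → dumforoim.

dumforoim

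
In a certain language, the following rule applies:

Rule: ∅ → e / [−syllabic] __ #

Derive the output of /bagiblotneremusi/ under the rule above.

bagiblotneremusi

No segment of /bagiblotneremusi/ meets the structural description of the rule, so the form surfaces unchanged.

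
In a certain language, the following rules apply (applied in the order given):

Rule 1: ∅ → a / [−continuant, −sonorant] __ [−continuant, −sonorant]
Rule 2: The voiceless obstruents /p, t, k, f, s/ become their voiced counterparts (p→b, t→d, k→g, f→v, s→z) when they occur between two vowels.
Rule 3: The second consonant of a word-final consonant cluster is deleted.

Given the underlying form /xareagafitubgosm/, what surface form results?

Rule 1 (stop-cluster a-epenthesis): /b/ and /g/ form a stop–stop cluster, so [a] is inserted between them. /xareagafitubgosm/ → xareagafitubagosm.
Rule 2 (intervocalic voicing): /f/ is a voiceless obstruent between vowels /a/ and /i/, so it voices to [v]. /t/ is a voiceless obstruent between vowels /i/ and /u/, so it voices to [d]. /xareagafitubagosm/ → xareagavidubagosm.
Rule 3 (final cluster simplification): /m/ is the second consonant of a word-final cluster /sm/, so it deletes. /xareagavidubagosm/ → xareagavidubagos.

xareagavidubagos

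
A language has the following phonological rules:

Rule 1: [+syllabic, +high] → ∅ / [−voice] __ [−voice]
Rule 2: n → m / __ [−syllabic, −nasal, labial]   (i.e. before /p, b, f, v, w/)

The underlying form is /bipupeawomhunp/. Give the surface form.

bippeawomhump

Rule 1 (high vowel syncope): /u/ is a high vowel flanked by voiceless consonants /p/ and /p/, so it deletes. /bipupeawomhunp/ → bippeawomhunp.
Rule 2 (nasal place assimilation): /n/ precedes the labial consonant /p/, so it assimilates in place to [m]. /bippeawomhunp/ → bippeawomhump.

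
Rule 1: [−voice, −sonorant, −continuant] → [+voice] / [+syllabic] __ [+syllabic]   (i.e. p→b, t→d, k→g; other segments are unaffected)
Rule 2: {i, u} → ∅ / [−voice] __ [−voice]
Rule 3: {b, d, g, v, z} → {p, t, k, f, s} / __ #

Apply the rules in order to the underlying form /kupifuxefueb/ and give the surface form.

Rule 1 (intervocalic voicing): /p/ is a voiceless stop between vowels /u/ and /i/, so it voices to [b]. /kupifuxefueb/ → kubifuxefueb.
Rule 2 (high vowel syncope): /u/ is a high vowel flanked by voiceless consonants /f/ and /x/, so it deletes. /kubifuxefueb/ → kubifxefueb.
Rule 3 (final devoicing): /b/ is a voiced obstruent in word-final position, so it devoices to [p]. /kubifxefueb/ → kubifxefuep.

kubifxefuep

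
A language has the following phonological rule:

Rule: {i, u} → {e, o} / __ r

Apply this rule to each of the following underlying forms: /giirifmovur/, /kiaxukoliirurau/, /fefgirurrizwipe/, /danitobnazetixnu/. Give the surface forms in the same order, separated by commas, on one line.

gierifmovor, kiaxukolierorau, fefgerorrizwipe, danitobnazetixnu

/giirifmovur/: /i/ is a high vowel immediately before /r/, so it lowers to [e]. /u/ is a high vowel immediately before /r/, so it lowers to [o]. → [gierifmovor].
/kiaxukoliirurau/: /i/ is a high vowel immediately before /r/, so it lowers to [e]. /u/ is a high vowel immediately before /r/, so it lowers to [o]. → [kiaxukolierorau].
/fefgirurrizwipe/: /i/ is a high vowel immediately before /r/, so it lowers to [e]. /u/ is a high vowel immediately before /r/, so it lowers to [o]. → [fefgerorrizwipe].
/danitobnazetixnu/: the rule's environment is not met; surfaces unchanged as [danitobnazetixnu].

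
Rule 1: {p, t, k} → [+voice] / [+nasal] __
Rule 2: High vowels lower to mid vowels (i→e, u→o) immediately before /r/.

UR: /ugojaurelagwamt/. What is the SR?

Rule 1 (post-nasal voicing): /t/ is a voiceless stop immediately after the nasal /m/, so it voices to [d]. /ugojaurelagwamt/ → ugojaurelagwamd.
Rule 2 (pre-rhotic lowering): /u/ is a high vowel immediately before /r/, so it lowers to [o]. /ugojaurelagwamd/ → ugojaorelagwamd.

ugojaorelagwamd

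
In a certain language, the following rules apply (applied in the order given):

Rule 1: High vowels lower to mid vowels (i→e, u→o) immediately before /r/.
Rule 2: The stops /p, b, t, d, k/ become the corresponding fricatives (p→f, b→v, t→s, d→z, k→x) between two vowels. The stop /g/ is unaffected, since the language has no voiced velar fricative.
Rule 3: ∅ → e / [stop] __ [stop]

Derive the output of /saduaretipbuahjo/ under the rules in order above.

sazuaresipebuahjo

Rule 1 (pre-rhotic lowering): no segment meets the environment; /saduaretipbuahjo/ is unchanged.
Rule 2 (intervocalic spirantization): /d/ is a stop between vowels /a/ and /u/, so it spirantizes to the fricative [z]. /t/ is a stop between vowels /e/ and /i/, so it spirantizes to the fricative [s]. /saduaretipbuahjo/ → sazuaresipbuahjo.
Rule 3 (stop-cluster e-epenthesis): /p/ and /b/ form a stop–stop cluster, so [e] is inserted between them. /sazuaresipbuahjo/ → sazuaresipebuahjo.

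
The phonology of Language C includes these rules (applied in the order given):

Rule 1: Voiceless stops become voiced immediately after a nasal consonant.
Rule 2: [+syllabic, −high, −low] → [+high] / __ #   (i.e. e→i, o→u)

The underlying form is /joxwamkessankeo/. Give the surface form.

joxwamgessangeu

Rule 1 (post-nasal voicing): /k/ is a voiceless stop immediately after the nasal /m/, so it voices to [g]. /k/ is a voiceless stop immediately after the nasal /n/, so it voices to [g]. /joxwamkessankeo/ → joxwamgessangeo.
Rule 2 (final vowel raising): /o/ is a mid vowel in word-final position, so it raises to [u]. /joxwamgessangeo/ → joxwamgessangeu.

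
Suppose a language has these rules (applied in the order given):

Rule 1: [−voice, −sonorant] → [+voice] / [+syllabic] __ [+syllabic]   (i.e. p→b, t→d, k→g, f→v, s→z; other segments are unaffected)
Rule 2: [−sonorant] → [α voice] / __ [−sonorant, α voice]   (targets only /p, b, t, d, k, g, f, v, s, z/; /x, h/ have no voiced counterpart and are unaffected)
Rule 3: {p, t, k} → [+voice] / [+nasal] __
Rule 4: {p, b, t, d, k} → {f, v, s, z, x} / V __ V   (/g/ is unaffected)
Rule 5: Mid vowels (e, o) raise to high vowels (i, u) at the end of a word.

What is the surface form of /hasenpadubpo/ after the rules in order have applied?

hazenbazuppu

Rule 1 (intervocalic voicing): /s/ is a voiceless obstruent between vowels /a/ and /e/, so it voices to [z]. /hasenpadubpo/ → hazenpadubpo.
Rule 2 (regressive voicing assimilation): /b/ precedes the voiceless obstruent /p/, so it devoices to [p] by assimilation. /hazenpadubpo/ → hazenpaduppo.
Rule 3 (post-nasal voicing): /p/ is a voiceless stop immediately after the nasal /n/, so it voices to [b]. /hazenpaduppo/ → hazenbaduppo.
Rule 4 (intervocalic spirantization): /d/ is a stop between vowels /a/ and /u/, so it spirantizes to the fricative [z]. /hazenbaduppo/ → hazenbazuppo.
Rule 5 (final vowel raising): /o/ is a mid vowel in word-final position, so it raises to [u]. /hazenbazuppo/ → hazenbazuppu.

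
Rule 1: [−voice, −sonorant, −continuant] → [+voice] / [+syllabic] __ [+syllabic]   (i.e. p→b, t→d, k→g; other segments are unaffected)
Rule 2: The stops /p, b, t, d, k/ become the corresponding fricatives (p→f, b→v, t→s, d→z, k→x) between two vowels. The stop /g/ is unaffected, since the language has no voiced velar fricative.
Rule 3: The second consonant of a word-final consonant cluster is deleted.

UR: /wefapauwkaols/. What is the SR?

wefavauwkaol

Rule 1 (intervocalic voicing): /p/ is a voiceless stop between vowels /a/ and /a/, so it voices to [b]. /wefapauwkaols/ → wefabauwkaols.
Rule 2 (intervocalic spirantization): /b/ is a stop between vowels /a/ and /a/, so it spirantizes to the fricative [v]. /wefabauwkaols/ → wefavauwkaols.
Rule 3 (final cluster simplification): /s/ is the second consonant of a word-final cluster /ls/, so it deletes. /wefavauwkaols/ → wefavauwkaol.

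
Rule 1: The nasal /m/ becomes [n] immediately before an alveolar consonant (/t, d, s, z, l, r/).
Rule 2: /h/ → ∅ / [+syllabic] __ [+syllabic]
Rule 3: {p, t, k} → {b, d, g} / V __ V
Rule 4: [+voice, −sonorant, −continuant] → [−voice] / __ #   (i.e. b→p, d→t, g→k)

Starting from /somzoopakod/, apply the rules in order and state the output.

Rule 1 (nasal place assimilation): /m/ precedes the alveolar consonant /z/, so it assimilates in place to [n]. /somzoopakod/ → sonzoopakod.
Rule 2 (intervocalic h-deletion): no segment meets the environment; /sonzoopakod/ is unchanged.
Rule 3 (intervocalic voicing): /p/ is a voiceless stop between vowels /o/ and /a/, so it voices to [b]. /k/ is a voiceless stop between vowels /a/ and /o/, so it voices to [g]. /sonzoopakod/ → sonzoobagod.
Rule 4 (final devoicing): /d/ is a voiced stop in word-final position, so it devoices to [t]. /sonzoobagod/ → sonzoobagot.

sonzoobagot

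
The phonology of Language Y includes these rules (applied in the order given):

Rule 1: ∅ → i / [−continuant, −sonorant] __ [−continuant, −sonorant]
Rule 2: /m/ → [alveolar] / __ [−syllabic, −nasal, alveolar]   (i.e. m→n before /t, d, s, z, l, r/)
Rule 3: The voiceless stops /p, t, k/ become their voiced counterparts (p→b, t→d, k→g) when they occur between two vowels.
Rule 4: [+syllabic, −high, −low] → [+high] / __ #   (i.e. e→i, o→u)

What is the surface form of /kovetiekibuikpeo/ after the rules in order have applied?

kovediegibuigibeu

Rule 1 (stop-cluster i-epenthesis): /k/ and /p/ form a stop–stop cluster, so [i] is inserted between them. /kovetiekibuikpeo/ → kovetiekibuikipeo.
Rule 2 (nasal place assimilation): no segment meets the environment; /kovetiekibuikipeo/ is unchanged.
Rule 3 (intervocalic voicing): /t/ is a voiceless stop between vowels /e/ and /i/, so it voices to [d]. /k/ is a voiceless stop between vowels /e/ and /i/, so it voices to [g]. /k/ is a voiceless stop between vowels /i/ and /i/, so it voices to [g]. /p/ is a voiceless stop between vowels /i/ and /e/, so it voices to [b]. /kovetiekibuikipeo/ → kovediegibuigibeo.
Rule 4 (final vowel raising): /o/ is a mid vowel in word-final position, so it raises to [u]. /kovediegibuigibeo/ → kovediegibuigibeu.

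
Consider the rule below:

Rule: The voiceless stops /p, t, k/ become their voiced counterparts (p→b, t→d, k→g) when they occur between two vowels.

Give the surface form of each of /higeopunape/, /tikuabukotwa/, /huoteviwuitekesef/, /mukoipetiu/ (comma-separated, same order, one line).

/higeopunape/: /p/ is a voiceless stop between vowels /o/ and /u/, so it voices to [b]. /p/ is a voiceless stop between vowels /a/ and /e/, so it voices to [b]. → [higeobunabe].
/tikuabukotwa/: /k/ is a voiceless stop between vowels /i/ and /u/, so it voices to [g]. /k/ is a voiceless stop between vowels /u/ and /o/, so it voices to [g]. → [tiguabugotwa].
/huoteviwuitekesef/: /t/ is a voiceless stop between vowels /o/ and /e/, so it voices to [d]. /t/ is a voiceless stop between vowels /i/ and /e/, so it voices to [d]. /k/ is a voiceless stop between vowels /e/ and /e/, so it voices to [g]. → [huodeviwuidegesef].
/mukoipetiu/: /k/ is a voiceless stop between vowels /u/ and /o/, so it voices to [g]. /p/ is a voiceless stop between vowels /i/ and /e/, so it voices to [b]. /t/ is a voiceless stop between vowels /e/ and /i/, so it voices to [d]. → [mugoibediu].

higeobunabe, tiguabugotwa, huodeviwuidegesef, mugoibediu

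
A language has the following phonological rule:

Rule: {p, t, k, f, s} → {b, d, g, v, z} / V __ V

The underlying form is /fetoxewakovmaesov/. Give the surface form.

/t/ is a voiceless obstruent between vowels /e/ and /o/, so it voices to [d].
/k/ is a voiceless obstruent between vowels /a/ and /o/, so it voices to [g].
/s/ is a voiceless obstruent between vowels /e/ and /o/, so it voices to [z].
The other instance of /f/ does not occur in the required environment and remains unchanged.
Surface form: [fedoxewagovmaezov].

fedoxewagovmaezov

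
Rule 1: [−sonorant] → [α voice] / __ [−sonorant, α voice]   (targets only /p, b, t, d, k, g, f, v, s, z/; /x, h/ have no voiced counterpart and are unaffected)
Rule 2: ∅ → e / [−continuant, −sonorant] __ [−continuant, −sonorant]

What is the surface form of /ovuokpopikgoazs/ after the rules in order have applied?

ovuokepopigegoass

Rule 1 (regressive voicing assimilation): /k/ precedes the voiced obstruent /g/, so it voices to [g] by assimilation. /z/ precedes the voiceless obstruent /s/, so it devoices to [s] by assimilation. /ovuokpopikgoazs/ → ovuokpopiggoass.
Rule 2 (stop-cluster e-epenthesis): /k/ and /p/ form a stop–stop cluster, so [e] is inserted between them. /g/ and /g/ form a stop–stop cluster, so [e] is inserted between them. /ovuokpopiggoass/ → ovuokepopigegoass.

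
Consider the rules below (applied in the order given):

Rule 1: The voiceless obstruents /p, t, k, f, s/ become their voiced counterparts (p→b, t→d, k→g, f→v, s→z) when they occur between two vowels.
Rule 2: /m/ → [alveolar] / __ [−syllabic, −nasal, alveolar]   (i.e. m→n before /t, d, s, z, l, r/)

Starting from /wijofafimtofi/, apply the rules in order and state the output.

Rule 1 (intervocalic voicing): /f/ is a voiceless obstruent between vowels /o/ and /a/, so it voices to [v]. /f/ is a voiceless obstruent between vowels /a/ and /i/, so it voices to [v]. /f/ is a voiceless obstruent between vowels /o/ and /i/, so it voices to [v]. /wijofafimtofi/ → wijovavimtovi.
Rule 2 (nasal place assimilation): /m/ precedes the alveolar consonant /t/, so it assimilates in place to [n]. /wijovavimtovi/ → wijovavintovi.

wijovavintovi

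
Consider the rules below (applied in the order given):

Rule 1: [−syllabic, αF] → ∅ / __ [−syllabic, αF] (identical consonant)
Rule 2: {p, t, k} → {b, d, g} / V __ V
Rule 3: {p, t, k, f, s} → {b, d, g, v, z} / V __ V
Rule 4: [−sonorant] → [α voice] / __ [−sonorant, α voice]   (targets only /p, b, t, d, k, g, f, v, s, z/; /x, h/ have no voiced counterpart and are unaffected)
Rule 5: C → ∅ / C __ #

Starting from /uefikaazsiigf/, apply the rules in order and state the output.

uevigaassiik

Rule 1 (degemination): no segment meets the environment; /uefikaazsiigf/ is unchanged.
Rule 2 (intervocalic voicing): /k/ is a voiceless stop between vowels /i/ and /a/, so it voices to [g]. /uefikaazsiigf/ → uefigaazsiigf.
Rule 3 (intervocalic voicing): /f/ is a voiceless obstruent between vowels /e/ and /i/, so it voices to [v]. /uefigaazsiigf/ → uevigaazsiigf.
Rule 4 (regressive voicing assimilation): /z/ precedes the voiceless obstruent /s/, so it devoices to [s] by assimilation. /g/ precedes the voiceless obstruent /f/, so it devoices to [k] by assimilation. /uevigaazsiigf/ → uevigaassiikf.
Rule 5 (final cluster simplification): /f/ is the second consonant of a word-final cluster /kf/, so it deletes. /uevigaassiikf/ → uevigaassiik.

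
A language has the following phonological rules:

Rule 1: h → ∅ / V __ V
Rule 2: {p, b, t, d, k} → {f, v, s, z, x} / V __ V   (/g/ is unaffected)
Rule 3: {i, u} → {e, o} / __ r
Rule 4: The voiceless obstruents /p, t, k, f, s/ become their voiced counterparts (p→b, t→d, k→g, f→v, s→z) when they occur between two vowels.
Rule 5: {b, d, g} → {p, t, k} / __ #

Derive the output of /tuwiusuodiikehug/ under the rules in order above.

Rule 1 (intervocalic h-deletion): /h/ occurs between vowels /e/ and /u/, so it deletes. /tuwiusuodiikehug/ → tuwiusuodiikeug.
Rule 2 (intervocalic spirantization): /d/ is a stop between vowels /o/ and /i/, so it spirantizes to the fricative [z]. /k/ is a stop between vowels /i/ and /e/, so it spirantizes to the fricative [x]. /tuwiusuodiikeug/ → tuwiusuoziixeug.
Rule 3 (pre-rhotic lowering): no segment meets the environment; /tuwiusuoziixeug/ is unchanged.
Rule 4 (intervocalic voicing): /s/ is a voiceless obstruent between vowels /u/ and /u/, so it voices to [z]. /tuwiusuoziixeug/ → tuwiuzuoziixeug.
Rule 5 (final devoicing): /g/ is a voiced stop in word-final position, so it devoices to [k]. /tuwiuzuoziixeug/ → tuwiuzuoziixeuk.

tuwiuzuoziixeuk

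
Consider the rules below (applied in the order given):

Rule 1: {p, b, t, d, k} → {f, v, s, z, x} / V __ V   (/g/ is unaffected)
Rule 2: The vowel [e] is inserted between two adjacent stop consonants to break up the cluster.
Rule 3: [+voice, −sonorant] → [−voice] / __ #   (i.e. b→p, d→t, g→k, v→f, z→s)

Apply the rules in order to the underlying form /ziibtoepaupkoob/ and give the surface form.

Rule 1 (intervocalic spirantization): /p/ is a stop between vowels /e/ and /a/, so it spirantizes to the fricative [f]. /ziibtoepaupkoob/ → ziibtoefaupkoob.
Rule 2 (stop-cluster e-epenthesis): /b/ and /t/ form a stop–stop cluster, so [e] is inserted between them. /p/ and /k/ form a stop–stop cluster, so [e] is inserted between them. /ziibtoefaupkoob/ → ziibetoefaupekoob.
Rule 3 (final devoicing): /b/ is a voiced obstruent in word-final position, so it devoices to [p]. /ziibetoefaupekoob/ → ziibetoefaupekoop.

ziibetoefaupekoop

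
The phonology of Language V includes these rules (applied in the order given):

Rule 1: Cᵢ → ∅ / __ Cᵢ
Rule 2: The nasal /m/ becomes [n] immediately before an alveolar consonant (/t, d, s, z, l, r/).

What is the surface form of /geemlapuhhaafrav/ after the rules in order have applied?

Rule 1 (degemination): /hh/ is a geminate; the first /h/ deletes. /geemlapuhhaafrav/ → geemlapuhaafrav.
Rule 2 (nasal place assimilation): /m/ precedes the alveolar consonant /l/, so it assimilates in place to [n]. /geemlapuhaafrav/ → geenlapuhaafrav.

geenlapuhaafrav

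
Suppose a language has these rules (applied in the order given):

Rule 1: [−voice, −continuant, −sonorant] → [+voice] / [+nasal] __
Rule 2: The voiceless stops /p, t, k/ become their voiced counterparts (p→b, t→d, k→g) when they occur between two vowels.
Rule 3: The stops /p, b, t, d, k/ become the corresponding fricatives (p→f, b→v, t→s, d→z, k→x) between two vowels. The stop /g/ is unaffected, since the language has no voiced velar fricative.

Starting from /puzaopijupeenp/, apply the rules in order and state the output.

puzaovijuveenb

Rule 1 (post-nasal voicing): /p/ is a voiceless stop immediately after the nasal /n/, so it voices to [b]. /puzaopijupeenp/ → puzaopijupeenb.
Rule 2 (intervocalic voicing): /p/ is a voiceless stop between vowels /o/ and /i/, so it voices to [b]. /p/ is a voiceless stop between vowels /u/ and /e/, so it voices to [b]. /puzaopijupeenb/ → puzaobijubeenb.
Rule 3 (intervocalic spirantization): /b/ is a stop between vowels /o/ and /i/, so it spirantizes to the fricative [v]. /b/ is a stop between vowels /u/ and /e/, so it spirantizes to the fricative [v]. /puzaobijubeenb/ → puzaovijuveenb.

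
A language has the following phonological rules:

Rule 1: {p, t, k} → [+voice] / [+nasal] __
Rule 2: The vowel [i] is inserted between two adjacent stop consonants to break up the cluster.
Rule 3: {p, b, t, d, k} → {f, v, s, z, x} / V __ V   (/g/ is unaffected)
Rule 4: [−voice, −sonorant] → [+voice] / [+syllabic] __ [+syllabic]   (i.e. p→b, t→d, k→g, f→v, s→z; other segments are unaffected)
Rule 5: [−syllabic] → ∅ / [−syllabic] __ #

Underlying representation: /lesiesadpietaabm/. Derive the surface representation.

Rule 1 (post-nasal voicing): no segment meets the environment; /lesiesadpietaabm/ is unchanged.
Rule 2 (stop-cluster i-epenthesis): /d/ and /p/ form a stop–stop cluster, so [i] is inserted between them. /lesiesadpietaabm/ → lesiesadipietaabm.
Rule 3 (intervocalic spirantization): /d/ is a stop between vowels /a/ and /i/, so it spirantizes to the fricative [z]. /p/ is a stop between vowels /i/ and /i/, so it spirantizes to the fricative [f]. /t/ is a stop between vowels /e/ and /a/, so it spirantizes to the fricative [s]. /lesiesadipietaabm/ → lesiesazifiesaabm.
Rule 4 (intervocalic voicing): /s/ is a voiceless obstruent between vowels /e/ and /i/, so it voices to [z]. /s/ is a voiceless obstruent between vowels /e/ and /a/, so it voices to [z]. /f/ is a voiceless obstruent between vowels /i/ and /i/, so it voices to [v]. /s/ is a voiceless obstruent between vowels /e/ and /a/, so it voices to [z]. /lesiesazifiesaabm/ → leziezaziviezaabm.
Rule 5 (final cluster simplification): /m/ is the second consonant of a word-final cluster /bm/, so it deletes. /leziezaziviezaabm/ → leziezaziviezaab.

leziezaziviezaab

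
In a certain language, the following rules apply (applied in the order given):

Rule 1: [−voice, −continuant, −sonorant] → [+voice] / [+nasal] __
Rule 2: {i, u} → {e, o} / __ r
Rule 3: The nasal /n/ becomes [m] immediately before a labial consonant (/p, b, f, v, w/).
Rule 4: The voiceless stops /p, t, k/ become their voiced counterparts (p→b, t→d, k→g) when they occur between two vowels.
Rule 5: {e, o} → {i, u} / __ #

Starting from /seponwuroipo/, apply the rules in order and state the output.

sebomworoibu

Rule 1 (post-nasal voicing): no segment meets the environment; /seponwuroipo/ is unchanged.
Rule 2 (pre-rhotic lowering): /u/ is a high vowel immediately before /r/, so it lowers to [o]. /seponwuroipo/ → seponworoipo.
Rule 3 (nasal place assimilation): /n/ precedes the labial consonant /w/, so it assimilates in place to [m]. /seponworoipo/ → sepomworoipo.
Rule 4 (intervocalic voicing): /p/ is a voiceless stop between vowels /e/ and /o/, so it voices to [b]. /p/ is a voiceless stop between vowels /i/ and /o/, so it voices to [b]. /sepomworoipo/ → sebomworoibo.
Rule 5 (final vowel raising): /o/ is a mid vowel in word-final position, so it raises to [u]. /sebomworoibo/ → sebomworoibu.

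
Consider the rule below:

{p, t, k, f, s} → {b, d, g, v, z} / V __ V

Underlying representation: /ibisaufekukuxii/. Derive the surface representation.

/s/ is a voiceless obstruent between vowels /i/ and /a/, so it voices to [z].
/f/ is a voiceless obstruent between vowels /u/ and /e/, so it voices to [v].
/k/ is a voiceless obstruent between vowels /e/ and /u/, so it voices to [g].
/k/ is a voiceless obstruent between vowels /u/ and /u/, so it voices to [g].
Surface form: [ibizauveguguxii].

ibizauveguguxii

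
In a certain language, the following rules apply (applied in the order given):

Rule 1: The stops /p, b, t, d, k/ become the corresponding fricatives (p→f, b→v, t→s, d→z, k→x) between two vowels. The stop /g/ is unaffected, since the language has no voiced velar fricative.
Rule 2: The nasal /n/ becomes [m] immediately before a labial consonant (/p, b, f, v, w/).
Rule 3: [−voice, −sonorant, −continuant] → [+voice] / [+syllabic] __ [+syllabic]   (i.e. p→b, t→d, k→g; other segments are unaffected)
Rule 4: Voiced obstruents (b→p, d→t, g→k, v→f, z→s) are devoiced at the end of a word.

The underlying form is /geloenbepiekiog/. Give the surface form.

geloembefiexiok

Rule 1 (intervocalic spirantization): /p/ is a stop between vowels /e/ and /i/, so it spirantizes to the fricative [f]. /k/ is a stop between vowels /e/ and /i/, so it spirantizes to the fricative [x]. /geloenbepiekiog/ → geloenbefiexiog.
Rule 2 (nasal place assimilation): /n/ precedes the labial consonant /b/, so it assimilates in place to [m]. /geloenbefiexiog/ → geloembefiexiog.
Rule 3 (intervocalic voicing): no segment meets the environment; /geloembefiexiog/ is unchanged.
Rule 4 (final devoicing): /g/ is a voiced obstruent in word-final position, so it devoices to [k]. /geloembefiexiog/ → geloembefiexiok.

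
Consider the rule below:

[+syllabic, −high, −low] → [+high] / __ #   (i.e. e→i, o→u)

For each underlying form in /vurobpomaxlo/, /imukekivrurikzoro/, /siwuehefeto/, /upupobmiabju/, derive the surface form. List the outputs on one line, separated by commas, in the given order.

/vurobpomaxlo/: /o/ is a mid vowel in word-final position, so it raises to [u]. → [vurobpomaxlu].
/imukekivrurikzoro/: /o/ is a mid vowel in word-final position, so it raises to [u]. → [imukekivrurikzoru].
/siwuehefeto/: /o/ is a mid vowel in word-final position, so it raises to [u]. → [siwuehefetu].
/upupobmiabju/: the rule's environment is not met; surfaces unchanged as [upupobmiabju].

vurobpomaxlu, imukekivrurikzoru, siwuehefetu, upupobmiabju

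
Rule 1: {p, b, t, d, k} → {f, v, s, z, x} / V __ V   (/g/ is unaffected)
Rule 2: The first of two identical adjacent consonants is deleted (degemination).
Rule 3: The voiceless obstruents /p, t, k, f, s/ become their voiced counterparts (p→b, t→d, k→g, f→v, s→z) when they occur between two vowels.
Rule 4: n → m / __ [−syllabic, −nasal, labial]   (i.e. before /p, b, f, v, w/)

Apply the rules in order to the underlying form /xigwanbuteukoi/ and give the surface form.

xigwambuzeuxoi

Rule 1 (intervocalic spirantization): /t/ is a stop between vowels /u/ and /e/, so it spirantizes to the fricative [s]. /k/ is a stop between vowels /u/ and /o/, so it spirantizes to the fricative [x]. /xigwanbuteukoi/ → xigwanbuseuxoi.
Rule 2 (degemination): no segment meets the environment; /xigwanbuseuxoi/ is unchanged.
Rule 3 (intervocalic voicing): /s/ is a voiceless obstruent between vowels /u/ and /e/, so it voices to [z]. /xigwanbuseuxoi/ → xigwanbuzeuxoi.
Rule 4 (nasal place assimilation): /n/ precedes the labial consonant /b/, so it assimilates in place to [m]. /xigwanbuzeuxoi/ → xigwambuzeuxoi.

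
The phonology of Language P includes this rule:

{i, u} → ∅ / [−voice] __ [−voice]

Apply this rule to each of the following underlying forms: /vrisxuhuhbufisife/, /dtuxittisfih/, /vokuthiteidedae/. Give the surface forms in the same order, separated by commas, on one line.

/vrisxuhuhbufisife/: /u/ is a high vowel flanked by voiceless consonants /x/ and /h/, so it deletes. /u/ is a high vowel flanked by voiceless consonants /h/ and /h/, so it deletes. /i/ is a high vowel flanked by voiceless consonants /f/ and /s/, so it deletes. /i/ is a high vowel flanked by voiceless consonants /s/ and /f/, so it deletes. → [vrisxhhbufsfe].
/dtuxittisfih/: /u/ is a high vowel flanked by voiceless consonants /t/ and /x/, so it deletes. /i/ is a high vowel flanked by voiceless consonants /x/ and /t/, so it deletes. /i/ is a high vowel flanked by voiceless consonants /t/ and /s/, so it deletes. /i/ is a high vowel flanked by voiceless consonants /f/ and /h/, so it deletes. → [dtxttsfh].
/vokuthiteidedae/: /u/ is a high vowel flanked by voiceless consonants /k/ and /t/, so it deletes. /i/ is a high vowel flanked by voiceless consonants /h/ and /t/, so it deletes. → [vokthteidedae].

vrisxhhbufsfe, dtxttsfh, vokthteidedae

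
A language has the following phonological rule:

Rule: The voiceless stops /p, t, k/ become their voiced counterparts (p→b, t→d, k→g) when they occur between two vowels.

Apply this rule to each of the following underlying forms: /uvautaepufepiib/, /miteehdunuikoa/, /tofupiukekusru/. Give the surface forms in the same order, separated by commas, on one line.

uvaudaebufebiib, mideehdunuigoa, tofubiugegusru

/uvautaepufepiib/: /t/ is a voiceless stop between vowels /u/ and /a/, so it voices to [d]. /p/ is a voiceless stop between vowels /e/ and /u/, so it voices to [b]. /p/ is a voiceless stop between vowels /e/ and /i/, so it voices to [b]. → [uvaudaebufebiib].
/miteehdunuikoa/: /t/ is a voiceless stop between vowels /i/ and /e/, so it voices to [d]. /k/ is a voiceless stop between vowels /i/ and /o/, so it voices to [g]. → [mideehdunuigoa].
/tofupiukekusru/: /p/ is a voiceless stop between vowels /u/ and /i/, so it voices to [b]. /k/ is a voiceless stop between vowels /u/ and /e/, so it voices to [g]. /k/ is a voiceless stop between vowels /e/ and /u/, so it voices to [g]. → [tofubiugegusru].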